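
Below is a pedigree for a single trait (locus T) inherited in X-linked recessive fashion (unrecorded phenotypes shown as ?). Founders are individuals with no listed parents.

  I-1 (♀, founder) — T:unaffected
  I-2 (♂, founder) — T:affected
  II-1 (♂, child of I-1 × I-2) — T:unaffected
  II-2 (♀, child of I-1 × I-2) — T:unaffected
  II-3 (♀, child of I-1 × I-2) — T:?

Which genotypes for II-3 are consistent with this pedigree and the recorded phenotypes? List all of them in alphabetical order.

II-3 ∈ {X^TX^t, X^tX^t}

T/I-1 un ·: X^TX^T|X^TX^t
T/I-2 aff ·: X^tY
T/II-1 un I-1×I-2: X^TY
T/II-2 un I-1×I-2: X^TX^t
T/II-3 ? I-1×I-2: X^TX^t|X^tX^t
⇒ T over [I-1,I-2,II-1,II-2,II-3]: 3 consistent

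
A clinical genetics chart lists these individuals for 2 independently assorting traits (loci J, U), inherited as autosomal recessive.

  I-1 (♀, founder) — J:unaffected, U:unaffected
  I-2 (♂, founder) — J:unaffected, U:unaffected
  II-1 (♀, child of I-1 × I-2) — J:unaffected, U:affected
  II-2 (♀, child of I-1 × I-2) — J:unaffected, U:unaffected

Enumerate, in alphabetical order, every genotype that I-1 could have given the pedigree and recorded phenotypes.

J/I-1 un ·: JJ|Jj
J/I-2 un ·: JJ|Jj
J/II-1 un I-1×I-2: JJ|Jj
J/II-2 un I-1×I-2: JJ|Jj
⇒ J over [I-1,I-2,II-1,II-2]: 13 consistent
U/I-1 un ·: Uu
U/I-2 un ·: Uu
U/II-1 aff I-1×I-2: uu
U/II-2 un I-1×I-2: UU|Uu
⇒ U over [I-1,I-2,II-1,II-2]: 2 consistent

I-1 ∈ {JJ Uu, Jj Uu}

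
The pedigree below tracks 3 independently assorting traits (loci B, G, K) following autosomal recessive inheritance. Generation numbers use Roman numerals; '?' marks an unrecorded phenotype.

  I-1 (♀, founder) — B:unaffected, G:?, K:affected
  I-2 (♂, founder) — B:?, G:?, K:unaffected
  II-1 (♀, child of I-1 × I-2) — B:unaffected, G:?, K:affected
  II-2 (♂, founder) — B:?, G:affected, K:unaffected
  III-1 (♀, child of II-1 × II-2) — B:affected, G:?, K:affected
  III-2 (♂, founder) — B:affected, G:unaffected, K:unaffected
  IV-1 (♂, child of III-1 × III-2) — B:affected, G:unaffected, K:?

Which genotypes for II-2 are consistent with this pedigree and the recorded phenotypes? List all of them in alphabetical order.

B/I-1 un ·: BB|Bb
B/I-2 ? ·: BB|Bb|bb
B/II-1 un I-1×I-2: Bb
B/II-2 ? ·: Bb|bb
B/III-1 aff II-1×II-2: bb
B/III-2 aff ·: bb
B/IV-1 aff III-1×III-2: bb
⇒ B over [I-1,I-2,II-1,II-2,III-1,III-2,IV-1]: 10 consistent
G/I-1 ? ·: GG|Gg|gg
G/I-2 ? ·: GG|Gg|gg
G/II-1 ? I-1×I-2: GG|Gg|gg
G/II-2 aff ·: gg
G/III-1 ? II-1×II-2: Gg|gg
G/III-2 un ·: GG|Gg
G/IV-1 un III-1×III-2: GG|Gg
⇒ G over [I-1,I-2,II-1,II-2,III-1,III-2,IV-1]: 66 consistent
K/I-1 aff ·: kk
K/I-2 un ·: Kk
K/II-1 aff I-1×I-2: kk
K/II-2 un ·: Kk
K/III-1 aff II-1×II-2: kk
K/III-2 un ·: KK|Kk
K/IV-1 ? III-1×III-2: Kk|kk
⇒ K over [I-1,I-2,II-1,II-2,III-1,III-2,IV-1]: 3 consistent

II-2 ∈ {Bb gg Kk, bb gg Kk}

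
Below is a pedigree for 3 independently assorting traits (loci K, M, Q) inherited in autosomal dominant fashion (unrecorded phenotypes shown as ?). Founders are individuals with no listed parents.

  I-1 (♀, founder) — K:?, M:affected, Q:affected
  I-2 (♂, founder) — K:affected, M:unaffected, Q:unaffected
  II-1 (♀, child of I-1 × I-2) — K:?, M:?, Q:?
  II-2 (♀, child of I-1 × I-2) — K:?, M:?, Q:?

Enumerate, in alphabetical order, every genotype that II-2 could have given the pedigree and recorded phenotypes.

K/I-1 ? ·: kk|Kk|KK
K/I-2 aff ·: Kk|KK
K/II-1 ? I-1×I-2: kk|Kk|KK
K/II-2 ? I-1×I-2: kk|Kk|KK
⇒ K over [I-1,I-2,II-1,II-2]: 23 consistent
M/I-1 aff ·: Mm|MM
M/I-2 un ·: mm
M/II-1 ? I-1×I-2: mm|Mm
M/II-2 ? I-1×I-2: mm|Mm
⇒ M over [I-1,I-2,II-1,II-2]: 5 consistent
Q/I-1 aff ·: Qq|QQ
Q/I-2 un ·: qq
Q/II-1 ? I-1×I-2: qq|Qq
Q/II-2 ? I-1×I-2: qq|Qq
⇒ Q over [I-1,I-2,II-1,II-2]: 5 consistent

II-2 ∈ {KK Mm Qq, KK Mm qq, KK mm Qq, KK mm qq, Kk Mm Qq, Kk Mm qq, Kk mm Qq, Kk mm qq, kk Mm Qq, kk Mm qq, kk mm Qq, kk mm qq}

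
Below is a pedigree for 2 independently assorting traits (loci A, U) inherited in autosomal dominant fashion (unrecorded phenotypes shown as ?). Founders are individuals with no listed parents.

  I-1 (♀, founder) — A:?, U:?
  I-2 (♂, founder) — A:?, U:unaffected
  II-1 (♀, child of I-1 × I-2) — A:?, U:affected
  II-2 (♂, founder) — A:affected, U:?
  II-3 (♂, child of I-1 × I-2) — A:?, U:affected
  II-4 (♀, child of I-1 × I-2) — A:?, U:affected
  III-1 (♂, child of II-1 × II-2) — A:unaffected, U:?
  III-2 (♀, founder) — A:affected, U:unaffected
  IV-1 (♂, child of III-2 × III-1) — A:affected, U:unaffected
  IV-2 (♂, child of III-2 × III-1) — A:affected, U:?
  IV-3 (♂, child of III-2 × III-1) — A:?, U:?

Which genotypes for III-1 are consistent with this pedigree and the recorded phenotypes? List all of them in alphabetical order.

A/I-1 ? ·: aa|Aa|AA
A/I-2 ? ·: aa|Aa|AA
A/II-1 ? I-1×I-2: aa|Aa
A/II-2 aff ·: Aa
A/II-3 ? I-1×I-2: aa|Aa|AA
A/II-4 ? I-1×I-2: aa|Aa|AA
A/III-1 un II-1×II-2: aa
A/III-2 aff ·: Aa|AA
A/IV-1 aff III-2×III-1: Aa
A/IV-2 aff III-2×III-1: Aa
A/IV-3 ? III-2×III-1: aa|Aa
⇒ A over [I-1,I-2,II-1,II-2,II-3,II-4,III-1,III-2,IV-1,IV-2,IV-3]: 135 consistent
U/I-1 ? ·: Uu|UU
U/I-2 un ·: uu
U/II-1 aff I-1×I-2: Uu
U/II-2 ? ·: uu|Uu|UU
U/II-3 aff I-1×I-2: Uu
U/II-4 aff I-1×I-2: Uu
U/III-1 ? II-1×II-2: uu|Uu
U/III-2 un ·: uu
U/IV-1 un III-2×III-1: uu
U/IV-2 ? III-2×III-1: uu|Uu
U/IV-3 ? III-2×III-1: uu|Uu
⇒ U over [I-1,I-2,II-1,II-2,II-3,II-4,III-1,III-2,IV-1,IV-2,IV-3]: 28 consistent

III-1 ∈ {aa Uu, aa uu}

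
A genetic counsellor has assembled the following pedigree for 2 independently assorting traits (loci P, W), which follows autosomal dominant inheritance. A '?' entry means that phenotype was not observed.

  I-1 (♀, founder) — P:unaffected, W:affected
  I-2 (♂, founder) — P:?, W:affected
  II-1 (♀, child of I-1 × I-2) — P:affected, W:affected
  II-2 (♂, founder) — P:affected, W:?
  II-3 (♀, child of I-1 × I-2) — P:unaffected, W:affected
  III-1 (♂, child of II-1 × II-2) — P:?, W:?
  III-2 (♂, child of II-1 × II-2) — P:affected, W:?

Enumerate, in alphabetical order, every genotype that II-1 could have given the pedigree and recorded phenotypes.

P/I-1 un ·: pp
P/I-2 ? ·: Pp
P/II-1 aff I-1×I-2: Pp
P/II-2 aff ·: Pp|PP
P/II-3 un I-1×I-2: pp
P/III-1 ? II-1×II-2: pp|Pp|PP
P/III-2 aff II-1×II-2: Pp|PP
⇒ P over [I-1,I-2,II-1,II-2,II-3,III-1,III-2]: 10 consistent
W/I-1 aff ·: Ww|WW
W/I-2 aff ·: Ww|WW
W/II-1 aff I-1×I-2: Ww|WW
W/II-2 ? ·: ww|Ww|WW
W/II-3 aff I-1×I-2: Ww|WW
W/III-1 ? II-1×II-2: ww|Ww|WW
W/III-2 ? II-1×II-2: ww|Ww|WW
⇒ W over [I-1,I-2,II-1,II-2,II-3,III-1,III-2]: 144 consistent

II-1 ∈ {Pp WW, Pp Ww}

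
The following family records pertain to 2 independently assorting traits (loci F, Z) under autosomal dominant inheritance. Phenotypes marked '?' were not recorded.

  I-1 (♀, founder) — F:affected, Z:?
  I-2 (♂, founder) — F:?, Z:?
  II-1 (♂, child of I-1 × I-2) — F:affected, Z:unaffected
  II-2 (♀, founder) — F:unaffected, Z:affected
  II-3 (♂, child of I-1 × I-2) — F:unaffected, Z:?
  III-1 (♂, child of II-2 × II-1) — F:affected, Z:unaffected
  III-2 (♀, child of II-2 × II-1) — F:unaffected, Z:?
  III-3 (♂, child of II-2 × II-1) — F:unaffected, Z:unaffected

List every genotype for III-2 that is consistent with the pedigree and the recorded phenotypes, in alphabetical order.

F/I-1 aff ·: Ff
F/I-2 ? ·: ff|Ff
F/II-1 aff I-1×I-2: Ff
F/II-2 un ·: ff
F/II-3 un I-1×I-2: ff
F/III-1 aff II-2×II-1: Ff
F/III-2 un II-2×II-1: ff
F/III-3 un II-2×II-1: ff
⇒ F over [I-1,I-2,II-1,II-2,II-3,III-1,III-2,III-3]: 2 consistent
Z/I-1 ? ·: zz|Zz
Z/I-2 ? ·: zz|Zz
Z/II-1 un I-1×I-2: zz
Z/II-2 aff ·: Zz
Z/II-3 ? I-1×I-2: zz|Zz|ZZ
Z/III-1 un II-2×II-1: zz
Z/III-2 ? II-2×II-1: zz|Zz
Z/III-3 un II-2×II-1: zz
⇒ Z over [I-1,I-2,II-1,II-2,II-3,III-1,III-2,III-3]: 16 consistent

III-2 ∈ {ff Zz, ff zz}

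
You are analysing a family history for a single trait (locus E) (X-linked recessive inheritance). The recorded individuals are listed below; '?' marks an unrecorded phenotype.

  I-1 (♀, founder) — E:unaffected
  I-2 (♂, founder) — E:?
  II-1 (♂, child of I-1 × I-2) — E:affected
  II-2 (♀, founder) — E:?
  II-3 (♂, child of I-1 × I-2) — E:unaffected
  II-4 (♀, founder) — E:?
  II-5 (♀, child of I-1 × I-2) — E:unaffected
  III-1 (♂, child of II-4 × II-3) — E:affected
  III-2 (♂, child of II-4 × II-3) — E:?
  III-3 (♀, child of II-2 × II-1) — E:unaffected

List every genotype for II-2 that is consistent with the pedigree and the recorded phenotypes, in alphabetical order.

E/I-1 un ·: X^EX^e
E/I-2 ? ·: X^EY|X^eY
E/II-1 aff I-1×I-2: X^eY
E/II-2 ? ·: X^EX^E|X^EX^e
E/II-3 un I-1×I-2: X^EY
E/II-4 ? ·: X^EX^e|X^eX^e
E/II-5 un I-1×I-2: X^EX^E|X^EX^e
E/III-1 aff II-4×II-3: X^eY
E/III-2 ? II-4×II-3: X^EY|X^eY
E/III-3 un II-2×II-1: X^EX^e
⇒ E over [I-1,I-2,II-1,II-2,II-3,II-4,II-5,III-1,III-2,III-3]: 18 consistent

II-2 ∈ {X^EX^E, X^EX^e}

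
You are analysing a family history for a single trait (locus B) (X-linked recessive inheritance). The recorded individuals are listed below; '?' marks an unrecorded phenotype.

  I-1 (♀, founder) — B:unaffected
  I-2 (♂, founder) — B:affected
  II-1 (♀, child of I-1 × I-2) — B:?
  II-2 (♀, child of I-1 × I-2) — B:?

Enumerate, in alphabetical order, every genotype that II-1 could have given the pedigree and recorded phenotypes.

II-1 ∈ {X^BX^b, X^bX^b}

B/I-1 un ·: X^BX^B|X^BX^b
B/I-2 aff ·: X^bY
B/II-1 ? I-1×I-2: X^BX^b|X^bX^b
B/II-2 ? I-1×I-2: X^BX^b|X^bX^b
⇒ B over [I-1,I-2,II-1,II-2]: 5 consistent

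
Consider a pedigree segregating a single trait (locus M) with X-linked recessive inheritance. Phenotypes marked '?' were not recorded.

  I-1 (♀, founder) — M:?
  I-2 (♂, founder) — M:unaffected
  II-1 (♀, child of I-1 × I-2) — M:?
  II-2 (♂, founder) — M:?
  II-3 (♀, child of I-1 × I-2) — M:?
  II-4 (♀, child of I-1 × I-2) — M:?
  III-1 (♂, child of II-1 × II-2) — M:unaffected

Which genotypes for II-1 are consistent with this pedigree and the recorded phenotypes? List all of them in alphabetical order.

II-1 ∈ {X^MX^M, X^MX^m}

M/I-1 ? ·: X^MX^M|X^MX^m|X^mX^m
M/I-2 un ·: X^MY
M/II-1 ? I-1×I-2: X^MX^M|X^MX^m
M/II-2 ? ·: X^MY|X^mY
M/II-3 ? I-1×I-2: X^MX^M|X^MX^m
M/II-4 ? I-1×I-2: X^MX^M|X^MX^m
M/III-1 un II-1×II-2: X^MY
⇒ M over [I-1,I-2,II-1,II-2,II-3,II-4,III-1]: 20 consistent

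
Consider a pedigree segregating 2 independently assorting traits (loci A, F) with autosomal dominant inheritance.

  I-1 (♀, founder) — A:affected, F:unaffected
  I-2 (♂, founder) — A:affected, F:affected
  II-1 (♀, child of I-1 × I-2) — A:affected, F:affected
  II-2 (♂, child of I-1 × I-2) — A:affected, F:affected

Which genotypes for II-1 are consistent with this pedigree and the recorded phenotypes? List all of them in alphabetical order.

A/I-1 aff ·: Aa|AA
A/I-2 aff ·: Aa|AA
A/II-1 aff I-1×I-2: Aa|AA
A/II-2 aff I-1×I-2: Aa|AA
⇒ A over [I-1,I-2,II-1,II-2]: 13 consistent
F/I-1 un ·: ff
F/I-2 aff ·: Ff|FF
F/II-1 aff I-1×I-2: Ff
F/II-2 aff I-1×I-2: Ff
⇒ F over [I-1,I-2,II-1,II-2]: 2 consistent

II-1 ∈ {AA Ff, Aa Ff}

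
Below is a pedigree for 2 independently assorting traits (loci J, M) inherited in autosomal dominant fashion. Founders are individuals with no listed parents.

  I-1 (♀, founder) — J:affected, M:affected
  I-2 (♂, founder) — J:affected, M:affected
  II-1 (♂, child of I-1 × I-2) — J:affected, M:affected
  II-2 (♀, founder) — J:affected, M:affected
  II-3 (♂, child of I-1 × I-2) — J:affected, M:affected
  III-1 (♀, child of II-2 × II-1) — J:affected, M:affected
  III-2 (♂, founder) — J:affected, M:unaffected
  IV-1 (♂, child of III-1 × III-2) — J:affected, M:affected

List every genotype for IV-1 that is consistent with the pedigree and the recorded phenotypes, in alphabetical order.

J/I-1 aff ·: Jj|JJ
J/I-2 aff ·: Jj|JJ
J/II-1 aff I-1×I-2: Jj|JJ
J/II-2 aff ·: Jj|JJ
J/II-3 aff I-1×I-2: Jj|JJ
J/III-1 aff II-2×II-1: Jj|JJ
J/III-2 aff ·: Jj|JJ
J/IV-1 aff III-1×III-2: Jj|JJ
⇒ J over [I-1,I-2,II-1,II-2,II-3,III-1,III-2,IV-1]: 154 consistent
M/I-1 aff ·: Mm|MM
M/I-2 aff ·: Mm|MM
M/II-1 aff I-1×I-2: Mm|MM
M/II-2 aff ·: Mm|MM
M/II-3 aff I-1×I-2: Mm|MM
M/III-1 aff II-2×II-1: Mm|MM
M/III-2 un ·: mm
M/IV-1 aff III-1×III-2: Mm
⇒ M over [I-1,I-2,II-1,II-2,II-3,III-1,III-2,IV-1]: 45 consistent

IV-1 ∈ {JJ Mm, Jj Mm}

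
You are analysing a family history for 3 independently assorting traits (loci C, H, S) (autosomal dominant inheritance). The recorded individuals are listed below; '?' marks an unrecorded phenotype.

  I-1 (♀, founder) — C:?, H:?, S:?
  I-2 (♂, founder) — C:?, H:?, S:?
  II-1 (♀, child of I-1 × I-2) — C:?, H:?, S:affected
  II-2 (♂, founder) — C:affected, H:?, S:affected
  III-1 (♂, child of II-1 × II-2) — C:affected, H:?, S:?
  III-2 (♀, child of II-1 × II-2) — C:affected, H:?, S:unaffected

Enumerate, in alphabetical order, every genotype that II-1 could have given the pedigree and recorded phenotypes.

II-1 ∈ {CC HH Ss, CC Hh Ss, CC hh Ss, Cc HH Ss, Cc Hh Ss, Cc hh Ss, cc HH Ss, cc Hh Ss, cc hh Ss}

C/I-1 ? ·: cc|Cc|CC
C/I-2 ? ·: cc|Cc|CC
C/II-1 ? I-1×I-2: cc|Cc|CC
C/II-2 aff ·: Cc|CC
C/III-1 aff II-1×II-2: Cc|CC
C/III-2 aff II-1×II-2: Cc|CC
⇒ C over [I-1,I-2,II-1,II-2,III-1,III-2]: 84 consistent
H/I-1 ? ·: hh|Hh|HH
H/I-2 ? ·: hh|Hh|HH
H/II-1 ? I-1×I-2: hh|Hh|HH
H/II-2 ? ·: hh|Hh|HH
H/III-1 ? II-1×II-2: hh|Hh|HH
H/III-2 ? II-1×II-2: hh|Hh|HH
⇒ H over [I-1,I-2,II-1,II-2,III-1,III-2]: 167 consistent
S/I-1 ? ·: ss|Ss|SS
S/I-2 ? ·: ss|Ss|SS
S/II-1 aff I-1×I-2: Ss
S/II-2 aff ·: Ss
S/III-1 ? II-1×II-2: ss|Ss|SS
S/III-2 un II-1×II-2: ss
⇒ S over [I-1,I-2,II-1,II-2,III-1,III-2]: 21 consistent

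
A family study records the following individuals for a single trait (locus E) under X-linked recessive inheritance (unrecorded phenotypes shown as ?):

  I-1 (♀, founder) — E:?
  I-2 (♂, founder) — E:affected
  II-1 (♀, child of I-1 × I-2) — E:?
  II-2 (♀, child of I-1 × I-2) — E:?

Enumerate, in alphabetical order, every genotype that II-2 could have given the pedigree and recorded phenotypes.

II-2 ∈ {X^EX^e, X^eX^e}

E/I-1 ? ·: X^EX^E|X^EX^e|X^eX^e
E/I-2 aff ·: X^eY
E/II-1 ? I-1×I-2: X^EX^e|X^eX^e
E/II-2 ? I-1×I-2: X^EX^e|X^eX^e
⇒ E over [I-1,I-2,II-1,II-2]: 6 consistent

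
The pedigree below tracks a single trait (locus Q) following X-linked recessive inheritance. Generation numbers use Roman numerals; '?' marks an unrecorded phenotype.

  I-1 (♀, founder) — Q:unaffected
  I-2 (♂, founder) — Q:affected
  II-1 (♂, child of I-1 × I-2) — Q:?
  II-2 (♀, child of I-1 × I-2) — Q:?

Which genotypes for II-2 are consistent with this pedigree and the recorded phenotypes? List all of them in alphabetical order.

Q/I-1 un ·: X^QX^Q|X^QX^q
Q/I-2 aff ·: X^qY
Q/II-1 ? I-1×I-2: X^QY|X^qY
Q/II-2 ? I-1×I-2: X^QX^q|X^qX^q
⇒ Q over [I-1,I-2,II-1,II-2]: 5 consistent

II-2 ∈ {X^QX^q, X^qX^q}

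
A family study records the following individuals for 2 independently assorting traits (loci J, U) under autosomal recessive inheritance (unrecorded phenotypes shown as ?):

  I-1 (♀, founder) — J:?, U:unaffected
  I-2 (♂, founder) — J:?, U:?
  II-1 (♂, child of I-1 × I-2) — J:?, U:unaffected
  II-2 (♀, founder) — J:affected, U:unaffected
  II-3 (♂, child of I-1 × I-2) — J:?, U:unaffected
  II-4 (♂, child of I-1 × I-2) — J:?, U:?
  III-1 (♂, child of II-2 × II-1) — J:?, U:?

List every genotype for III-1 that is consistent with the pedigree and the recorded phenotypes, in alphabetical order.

III-1 ∈ {Jj UU, Jj Uu, Jj uu, jj UU, jj Uu, jj uu}

J/I-1 ? ·: JJ|Jj|jj
J/I-2 ? ·: JJ|Jj|jj
J/II-1 ? I-1×I-2: JJ|Jj|jj
J/II-2 aff ·: jj
J/II-3 ? I-1×I-2: JJ|Jj|jj
J/II-4 ? I-1×I-2: JJ|Jj|jj
J/III-1 ? II-2×II-1: Jj|jj
⇒ J over [I-1,I-2,II-1,II-2,II-3,II-4,III-1]: 90 consistent
U/I-1 un ·: UU|Uu
U/I-2 ? ·: UU|Uu|uu
U/II-1 un I-1×I-2: UU|Uu
U/II-2 un ·: UU|Uu
U/II-3 un I-1×I-2: UU|Uu
U/II-4 ? I-1×I-2: UU|Uu|uu
U/III-1 ? II-2×II-1: UU|Uu|uu
⇒ U over [I-1,I-2,II-1,II-2,II-3,II-4,III-1]: 130 consistent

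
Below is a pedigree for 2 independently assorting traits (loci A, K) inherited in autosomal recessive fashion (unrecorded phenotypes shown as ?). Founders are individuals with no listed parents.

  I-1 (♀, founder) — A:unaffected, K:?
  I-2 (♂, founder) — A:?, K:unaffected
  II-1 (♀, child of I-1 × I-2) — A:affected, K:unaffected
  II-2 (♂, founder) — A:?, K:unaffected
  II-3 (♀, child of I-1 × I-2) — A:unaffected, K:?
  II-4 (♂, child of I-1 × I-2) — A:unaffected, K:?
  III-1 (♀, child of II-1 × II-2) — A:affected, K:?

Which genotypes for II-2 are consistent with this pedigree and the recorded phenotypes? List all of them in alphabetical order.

A/I-1 un ·: Aa
A/I-2 ? ·: Aa|aa
A/II-1 aff I-1×I-2: aa
A/II-2 ? ·: Aa|aa
A/II-3 un I-1×I-2: AA|Aa
A/II-4 un I-1×I-2: AA|Aa
A/III-1 aff II-1×II-2: aa
⇒ A over [I-1,I-2,II-1,II-2,II-3,II-4,III-1]: 10 consistent
K/I-1 ? ·: KK|Kk|kk
K/I-2 un ·: KK|Kk
K/II-1 un I-1×I-2: KK|Kk
K/II-2 un ·: KK|Kk
K/II-3 ? I-1×I-2: KK|Kk|kk
K/II-4 ? I-1×I-2: KK|Kk|kk
K/III-1 ? II-1×II-2: KK|Kk|kk
⇒ K over [I-1,I-2,II-1,II-2,II-3,II-4,III-1]: 164 consistent

II-2 ∈ {Aa KK, Aa Kk, aa KK, aa Kk}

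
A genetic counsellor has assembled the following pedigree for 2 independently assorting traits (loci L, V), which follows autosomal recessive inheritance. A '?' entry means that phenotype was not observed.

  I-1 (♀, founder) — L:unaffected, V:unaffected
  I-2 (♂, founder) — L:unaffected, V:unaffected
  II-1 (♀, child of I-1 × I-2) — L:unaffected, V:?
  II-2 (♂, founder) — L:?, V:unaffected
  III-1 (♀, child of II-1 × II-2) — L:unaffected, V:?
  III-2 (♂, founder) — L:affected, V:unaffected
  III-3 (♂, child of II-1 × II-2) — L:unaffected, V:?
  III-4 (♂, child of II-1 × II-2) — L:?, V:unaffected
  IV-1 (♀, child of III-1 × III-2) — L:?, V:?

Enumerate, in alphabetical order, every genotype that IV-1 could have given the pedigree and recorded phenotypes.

L/I-1 un ·: LL|Ll
L/I-2 un ·: LL|Ll
L/II-1 un I-1×I-2: LL|Ll
L/II-2 ? ·: LL|Ll|ll
L/III-1 un II-1×II-2: LL|Ll
L/III-2 aff ·: ll
L/III-3 un II-1×II-2: LL|Ll
L/III-4 ? II-1×II-2: LL|Ll|ll
L/IV-1 ? III-1×III-2: Ll|ll
⇒ L over [I-1,I-2,II-1,II-2,III-1,III-2,III-3,III-4,IV-1]: 162 consistent
V/I-1 un ·: VV|Vv
V/I-2 un ·: VV|Vv
V/II-1 ? I-1×I-2: VV|Vv|vv
V/II-2 un ·: VV|Vv
V/III-1 ? II-1×II-2: VV|Vv|vv
V/III-2 un ·: VV|Vv
V/III-3 ? II-1×II-2: VV|Vv|vv
V/III-4 un II-1×II-2: VV|Vv
V/IV-1 ? III-1×III-2: VV|Vv|vv
⇒ V over [I-1,I-2,II-1,II-2,III-1,III-2,III-3,III-4,IV-1]: 455 consistent

IV-1 ∈ {Ll VV, Ll Vv, Ll vv, ll VV, ll Vv, ll vv}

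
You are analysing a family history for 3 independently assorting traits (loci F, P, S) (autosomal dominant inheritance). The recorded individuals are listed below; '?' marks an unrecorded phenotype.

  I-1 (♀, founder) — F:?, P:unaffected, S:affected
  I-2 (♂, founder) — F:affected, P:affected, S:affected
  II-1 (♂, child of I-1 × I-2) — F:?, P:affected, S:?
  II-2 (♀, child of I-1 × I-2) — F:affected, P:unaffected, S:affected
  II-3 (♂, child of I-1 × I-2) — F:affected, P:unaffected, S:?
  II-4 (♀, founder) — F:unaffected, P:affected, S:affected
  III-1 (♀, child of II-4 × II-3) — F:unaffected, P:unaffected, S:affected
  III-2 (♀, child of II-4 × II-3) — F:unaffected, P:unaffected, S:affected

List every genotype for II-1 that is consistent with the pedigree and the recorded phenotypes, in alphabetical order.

F/I-1 ? ·: ff|Ff|FF
F/I-2 aff ·: Ff|FF
F/II-1 ? I-1×I-2: ff|Ff|FF
F/II-2 aff I-1×I-2: Ff|FF
F/II-3 aff I-1×I-2: Ff
F/II-4 un ·: ff
F/III-1 un II-4×II-3: ff
F/III-2 un II-4×II-3: ff
⇒ F over [I-1,I-2,II-1,II-2,II-3,II-4,III-1,III-2]: 17 consistent
P/I-1 un ·: pp
P/I-2 aff ·: Pp
P/II-1 aff I-1×I-2: Pp
P/II-2 un I-1×I-2: pp
P/II-3 un I-1×I-2: pp
P/II-4 aff ·: Pp
P/III-1 un II-4×II-3: pp
P/III-2 un II-4×II-3: pp
⇒ P over [I-1,I-2,II-1,II-2,II-3,II-4,III-1,III-2]: 1 consistent
S/I-1 aff ·: Ss|SS
S/I-2 aff ·: Ss|SS
S/II-1 ? I-1×I-2: ss|Ss|SS
S/II-2 aff I-1×I-2: Ss|SS
S/II-3 ? I-1×I-2: ss|Ss|SS
S/II-4 aff ·: Ss|SS
S/III-1 aff II-4×II-3: Ss|SS
S/III-2 aff II-4×II-3: Ss|SS
⇒ S over [I-1,I-2,II-1,II-2,II-3,II-4,III-1,III-2]: 199 consistent

II-1 ∈ {FF Pp SS, FF Pp Ss, FF Pp ss, Ff Pp SS, Ff Pp Ss, Ff Pp ss, ff Pp SS, ff Pp Ss, ff Pp ss}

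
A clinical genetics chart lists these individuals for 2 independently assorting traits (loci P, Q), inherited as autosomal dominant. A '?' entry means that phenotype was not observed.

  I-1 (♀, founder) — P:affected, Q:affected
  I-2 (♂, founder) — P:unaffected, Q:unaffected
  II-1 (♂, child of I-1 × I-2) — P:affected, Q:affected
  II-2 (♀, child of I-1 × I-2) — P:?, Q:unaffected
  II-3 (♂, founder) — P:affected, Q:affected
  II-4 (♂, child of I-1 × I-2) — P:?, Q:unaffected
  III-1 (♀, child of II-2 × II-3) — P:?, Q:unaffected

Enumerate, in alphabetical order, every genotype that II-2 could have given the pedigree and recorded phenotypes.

II-2 ∈ {Pp qq, pp qq}

P/I-1 aff ·: Pp|PP
P/I-2 un ·: pp
P/II-1 aff I-1×I-2: Pp
P/II-2 ? I-1×I-2: pp|Pp
P/II-3 aff ·: Pp|PP
P/II-4 ? I-1×I-2: pp|Pp
P/III-1 ? II-2×II-3: pp|Pp|PP
⇒ P over [I-1,I-2,II-1,II-2,II-3,II-4,III-1]: 21 consistent
Q/I-1 aff ·: Qq
Q/I-2 un ·: qq
Q/II-1 aff I-1×I-2: Qq
Q/II-2 un I-1×I-2: qq
Q/II-3 aff ·: Qq
Q/II-4 un I-1×I-2: qq
Q/III-1 un II-2×II-3: qq
⇒ Q over [I-1,I-2,II-1,II-2,II-3,II-4,III-1]: 1 consistent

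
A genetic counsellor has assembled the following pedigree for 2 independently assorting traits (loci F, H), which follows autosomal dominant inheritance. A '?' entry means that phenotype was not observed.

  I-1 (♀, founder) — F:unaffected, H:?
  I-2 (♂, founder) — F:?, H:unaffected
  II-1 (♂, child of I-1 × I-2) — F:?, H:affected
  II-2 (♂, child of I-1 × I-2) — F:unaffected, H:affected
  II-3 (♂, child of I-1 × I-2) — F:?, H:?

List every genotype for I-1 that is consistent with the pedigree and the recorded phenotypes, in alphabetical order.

F/I-1 un ·: ff
F/I-2 ? ·: ff|Ff
F/II-1 ? I-1×I-2: ff|Ff
F/II-2 un I-1×I-2: ff
F/II-3 ? I-1×I-2: ff|Ff
⇒ F over [I-1,I-2,II-1,II-2,II-3]: 5 consistent
H/I-1 ? ·: Hh|HH
H/I-2 un ·: hh
H/II-1 aff I-1×I-2: Hh
H/II-2 aff I-1×I-2: Hh
H/II-3 ? I-1×I-2: hh|Hh
⇒ H over [I-1,I-2,II-1,II-2,II-3]: 3 consistent

I-1 ∈ {ff HH, ff Hh}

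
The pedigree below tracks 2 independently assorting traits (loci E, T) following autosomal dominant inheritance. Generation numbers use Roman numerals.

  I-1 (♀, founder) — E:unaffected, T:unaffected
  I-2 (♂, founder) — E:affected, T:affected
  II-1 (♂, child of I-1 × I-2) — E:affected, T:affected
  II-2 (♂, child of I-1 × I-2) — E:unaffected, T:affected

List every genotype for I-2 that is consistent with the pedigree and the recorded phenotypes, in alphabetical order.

I-2 ∈ {Ee TT, Ee Tt}

E/I-1 un ·: ee
E/I-2 aff ·: Ee
E/II-1 aff I-1×I-2: Ee
E/II-2 un I-1×I-2: ee
⇒ E over [I-1,I-2,II-1,II-2]: 1 consistent
T/I-1 un ·: tt
T/I-2 aff ·: Tt|TT
T/II-1 aff I-1×I-2: Tt
T/II-2 aff I-1×I-2: Tt
⇒ T over [I-1,I-2,II-1,II-2]: 2 consistent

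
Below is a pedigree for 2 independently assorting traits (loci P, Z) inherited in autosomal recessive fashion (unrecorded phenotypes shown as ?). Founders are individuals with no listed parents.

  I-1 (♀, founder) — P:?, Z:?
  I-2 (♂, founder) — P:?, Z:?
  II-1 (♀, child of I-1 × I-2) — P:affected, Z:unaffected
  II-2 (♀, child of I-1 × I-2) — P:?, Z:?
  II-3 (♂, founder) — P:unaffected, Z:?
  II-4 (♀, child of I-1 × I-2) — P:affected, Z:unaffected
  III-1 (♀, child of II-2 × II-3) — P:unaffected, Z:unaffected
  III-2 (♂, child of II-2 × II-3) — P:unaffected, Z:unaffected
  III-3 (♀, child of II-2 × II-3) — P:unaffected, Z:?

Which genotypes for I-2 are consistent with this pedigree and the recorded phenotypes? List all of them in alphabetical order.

P/I-1 ? ·: Pp|pp
P/I-2 ? ·: Pp|pp
P/II-1 aff I-1×I-2: pp
P/II-2 ? I-1×I-2: PP|Pp|pp
P/II-3 un ·: PP|Pp
P/II-4 aff I-1×I-2: pp
P/III-1 un II-2×II-3: PP|Pp
P/III-2 un II-2×II-3: PP|Pp
P/III-3 un II-2×II-3: PP|Pp
⇒ P over [I-1,I-2,II-1,II-2,II-3,II-4,III-1,III-2,III-3]: 65 consistent
Z/I-1 ? ·: ZZ|Zz|zz
Z/I-2 ? ·: ZZ|Zz|zz
Z/II-1 un I-1×I-2: ZZ|Zz
Z/II-2 ? I-1×I-2: ZZ|Zz|zz
Z/II-3 ? ·: ZZ|Zz|zz
Z/II-4 un I-1×I-2: ZZ|Zz
Z/III-1 un II-2×II-3: ZZ|Zz
Z/III-2 un II-2×II-3: ZZ|Zz
Z/III-3 ? II-2×II-3: ZZ|Zz|zz
⇒ Z over [I-1,I-2,II-1,II-2,II-3,II-4,III-1,III-2,III-3]: 500 consistent

I-2 ∈ {Pp ZZ, Pp Zz, Pp zz, pp ZZ, pp Zz, pp zz}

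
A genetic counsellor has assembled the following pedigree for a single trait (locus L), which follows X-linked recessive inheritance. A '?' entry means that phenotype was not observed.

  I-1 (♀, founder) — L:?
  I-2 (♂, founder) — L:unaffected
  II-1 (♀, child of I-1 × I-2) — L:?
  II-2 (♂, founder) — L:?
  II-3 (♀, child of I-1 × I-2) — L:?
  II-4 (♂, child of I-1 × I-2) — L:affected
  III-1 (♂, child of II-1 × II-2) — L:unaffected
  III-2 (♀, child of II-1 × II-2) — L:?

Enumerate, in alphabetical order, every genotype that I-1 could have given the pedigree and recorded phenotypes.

L/I-1 ? ·: X^LX^l|X^lX^l
L/I-2 un ·: X^LY
L/II-1 ? I-1×I-2: X^LX^L|X^LX^l
L/II-2 ? ·: X^LY|X^lY
L/II-3 ? I-1×I-2: X^LX^L|X^LX^l
L/II-4 aff I-1×I-2: X^lY
L/III-1 un II-1×II-2: X^LY
L/III-2 ? II-1×II-2: X^LX^L|X^LX^l|X^lX^l
⇒ L over [I-1,I-2,II-1,II-2,II-3,II-4,III-1,III-2]: 16 consistent

I-1 ∈ {X^LX^l, X^lX^l}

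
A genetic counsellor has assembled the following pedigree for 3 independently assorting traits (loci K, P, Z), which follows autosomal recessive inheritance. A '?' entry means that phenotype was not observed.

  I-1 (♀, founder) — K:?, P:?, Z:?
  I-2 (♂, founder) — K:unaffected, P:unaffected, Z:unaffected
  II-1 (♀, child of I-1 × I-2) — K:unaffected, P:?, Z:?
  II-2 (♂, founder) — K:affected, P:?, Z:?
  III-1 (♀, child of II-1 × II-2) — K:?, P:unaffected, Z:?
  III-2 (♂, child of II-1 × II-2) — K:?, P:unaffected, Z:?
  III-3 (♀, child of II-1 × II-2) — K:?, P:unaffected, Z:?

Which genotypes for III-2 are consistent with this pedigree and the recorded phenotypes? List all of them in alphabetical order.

K/I-1 ? ·: KK|Kk|kk
K/I-2 un ·: KK|Kk
K/II-1 un I-1×I-2: KK|Kk
K/II-2 aff ·: kk
K/III-1 ? II-1×II-2: Kk|kk
K/III-2 ? II-1×II-2: Kk|kk
K/III-3 ? II-1×II-2: Kk|kk
⇒ K over [I-1,I-2,II-1,II-2,III-1,III-2,III-3]: 44 consistent
P/I-1 ? ·: PP|Pp|pp
P/I-2 un ·: PP|Pp
P/II-1 ? I-1×I-2: PP|Pp|pp
P/II-2 ? ·: PP|Pp|pp
P/III-1 un II-1×II-2: PP|Pp
P/III-2 un II-1×II-2: PP|Pp
P/III-3 un II-1×II-2: PP|Pp
⇒ P over [I-1,I-2,II-1,II-2,III-1,III-2,III-3]: 129 consistent
Z/I-1 ? ·: ZZ|Zz|zz
Z/I-2 un ·: ZZ|Zz
Z/II-1 ? I-1×I-2: ZZ|Zz|zz
Z/II-2 ? ·: ZZ|Zz|zz
Z/III-1 ? II-1×II-2: ZZ|Zz|zz
Z/III-2 ? II-1×II-2: ZZ|Zz|zz
Z/III-3 ? II-1×II-2: ZZ|Zz|zz
⇒ Z over [I-1,I-2,II-1,II-2,III-1,III-2,III-3]: 275 consistent

III-2 ∈ {Kk PP ZZ, Kk PP Zz, Kk PP zz, Kk Pp ZZ, Kk Pp Zz, Kk Pp zz, kk PP ZZ, kk PP Zz, kk PP zz, kk Pp ZZ, kk Pp Zz, kk Pp zz}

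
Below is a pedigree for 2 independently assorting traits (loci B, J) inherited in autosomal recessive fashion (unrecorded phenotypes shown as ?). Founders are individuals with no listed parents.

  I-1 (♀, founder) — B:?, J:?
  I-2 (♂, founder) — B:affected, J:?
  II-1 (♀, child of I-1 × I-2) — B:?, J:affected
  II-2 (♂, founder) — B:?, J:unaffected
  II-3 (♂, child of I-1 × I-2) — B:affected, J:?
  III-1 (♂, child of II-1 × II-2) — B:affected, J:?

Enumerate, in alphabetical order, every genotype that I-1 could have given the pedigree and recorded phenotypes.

B/I-1 ? ·: Bb|bb
B/I-2 aff ·: bb
B/II-1 ? I-1×I-2: Bb|bb
B/II-2 ? ·: Bb|bb
B/II-3 aff I-1×I-2: bb
B/III-1 aff II-1×II-2: bb
⇒ B over [I-1,I-2,II-1,II-2,II-3,III-1]: 6 consistent
J/I-1 ? ·: Jj|jj
J/I-2 ? ·: Jj|jj
J/II-1 aff I-1×I-2: jj
J/II-2 un ·: JJ|Jj
J/II-3 ? I-1×I-2: JJ|Jj|jj
J/III-1 ? II-1×II-2: Jj|jj
⇒ J over [I-1,I-2,II-1,II-2,II-3,III-1]: 24 consistent

I-1 ∈ {Bb Jj, Bb jj, bb Jj, bb jj}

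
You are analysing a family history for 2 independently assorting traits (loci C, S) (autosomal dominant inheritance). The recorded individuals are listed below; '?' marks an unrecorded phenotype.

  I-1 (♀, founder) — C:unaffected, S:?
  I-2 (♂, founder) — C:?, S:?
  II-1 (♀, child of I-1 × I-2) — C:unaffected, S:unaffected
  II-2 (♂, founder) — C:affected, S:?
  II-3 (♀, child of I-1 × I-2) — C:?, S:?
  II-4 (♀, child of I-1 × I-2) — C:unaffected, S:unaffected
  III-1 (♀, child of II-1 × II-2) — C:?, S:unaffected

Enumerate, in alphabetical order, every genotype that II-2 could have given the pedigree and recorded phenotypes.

II-2 ∈ {CC Ss, CC ss, Cc Ss, Cc ss}

C/I-1 un ·: cc
C/I-2 ? ·: cc|Cc
C/II-1 un I-1×I-2: cc
C/II-2 aff ·: Cc|CC
C/II-3 ? I-1×I-2: cc|Cc
C/II-4 un I-1×I-2: cc
C/III-1 ? II-1×II-2: cc|Cc
⇒ C over [I-1,I-2,II-1,II-2,II-3,II-4,III-1]: 9 consistent
S/I-1 ? ·: ss|Ss
S/I-2 ? ·: ss|Ss
S/II-1 un I-1×I-2: ss
S/II-2 ? ·: ss|Ss
S/II-3 ? I-1×I-2: ss|Ss|SS
S/II-4 un I-1×I-2: ss
S/III-1 un II-1×II-2: ss
⇒ S over [I-1,I-2,II-1,II-2,II-3,II-4,III-1]: 16 consistent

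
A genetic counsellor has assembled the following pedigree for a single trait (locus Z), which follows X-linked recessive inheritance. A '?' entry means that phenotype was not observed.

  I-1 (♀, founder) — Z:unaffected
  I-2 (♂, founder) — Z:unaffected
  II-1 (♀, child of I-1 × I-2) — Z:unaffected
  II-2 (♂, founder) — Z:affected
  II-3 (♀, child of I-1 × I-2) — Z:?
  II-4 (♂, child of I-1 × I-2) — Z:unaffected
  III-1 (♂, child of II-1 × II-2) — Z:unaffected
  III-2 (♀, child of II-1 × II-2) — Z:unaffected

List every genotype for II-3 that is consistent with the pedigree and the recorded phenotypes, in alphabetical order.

Z/I-1 un ·: X^ZX^Z|X^ZX^z
Z/I-2 un ·: X^ZY
Z/II-1 un I-1×I-2: X^ZX^Z|X^ZX^z
Z/II-2 aff ·: X^zY
Z/II-3 ? I-1×I-2: X^ZX^Z|X^ZX^z
Z/II-4 un I-1×I-2: X^ZY
Z/III-1 un II-1×II-2: X^ZY
Z/III-2 un II-1×II-2: X^ZX^z
⇒ Z over [I-1,I-2,II-1,II-2,II-3,II-4,III-1,III-2]: 5 consistent

II-3 ∈ {X^ZX^Z, X^ZX^z}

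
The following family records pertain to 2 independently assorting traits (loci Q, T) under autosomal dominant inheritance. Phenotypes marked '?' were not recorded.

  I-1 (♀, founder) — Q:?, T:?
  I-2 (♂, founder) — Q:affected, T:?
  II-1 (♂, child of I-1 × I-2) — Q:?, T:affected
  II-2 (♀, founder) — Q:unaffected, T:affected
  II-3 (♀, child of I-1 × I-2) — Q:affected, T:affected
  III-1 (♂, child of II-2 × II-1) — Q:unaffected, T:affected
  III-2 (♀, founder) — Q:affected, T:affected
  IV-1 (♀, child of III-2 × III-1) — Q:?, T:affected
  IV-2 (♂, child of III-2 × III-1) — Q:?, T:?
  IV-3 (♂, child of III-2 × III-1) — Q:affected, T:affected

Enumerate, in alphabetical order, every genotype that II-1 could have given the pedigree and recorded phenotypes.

II-1 ∈ {Qq TT, Qq Tt, qq TT, qq Tt}

Q/I-1 ? ·: qq|Qq|QQ
Q/I-2 aff ·: Qq|QQ
Q/II-1 ? I-1×I-2: qq|Qq
Q/II-2 un ·: qq
Q/II-3 aff I-1×I-2: Qq|QQ
Q/III-1 un II-2×II-1: qq
Q/III-2 aff ·: Qq|QQ
Q/IV-1 ? III-2×III-1: qq|Qq
Q/IV-2 ? III-2×III-1: qq|Qq
Q/IV-3 aff III-2×III-1: Qq
⇒ Q over [I-1,I-2,II-1,II-2,II-3,III-1,III-2,IV-1,IV-2,IV-3]: 55 consistent
T/I-1 ? ·: tt|Tt|TT
T/I-2 ? ·: tt|Tt|TT
T/II-1 aff I-1×I-2: Tt|TT
T/II-2 aff ·: Tt|TT
T/II-3 aff I-1×I-2: Tt|TT
T/III-1 aff II-2×II-1: Tt|TT
T/III-2 aff ·: Tt|TT
T/IV-1 aff III-2×III-1: Tt|TT
T/IV-2 ? III-2×III-1: tt|Tt|TT
T/IV-3 aff III-2×III-1: Tt|TT
⇒ T over [I-1,I-2,II-1,II-2,II-3,III-1,III-2,IV-1,IV-2,IV-3]: 846 consistent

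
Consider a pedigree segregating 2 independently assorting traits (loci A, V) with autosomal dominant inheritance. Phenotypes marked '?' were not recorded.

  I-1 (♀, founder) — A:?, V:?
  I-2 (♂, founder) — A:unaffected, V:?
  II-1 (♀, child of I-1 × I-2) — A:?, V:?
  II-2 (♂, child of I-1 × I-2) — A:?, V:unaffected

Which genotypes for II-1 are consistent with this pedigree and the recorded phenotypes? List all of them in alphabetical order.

II-1 ∈ {Aa VV, Aa Vv, Aa vv, aa VV, aa Vv, aa vv}

A/I-1 ? ·: aa|Aa|AA
A/I-2 un ·: aa
A/II-1 ? I-1×I-2: aa|Aa
A/II-2 ? I-1×I-2: aa|Aa
⇒ A over [I-1,I-2,II-1,II-2]: 6 consistent
V/I-1 ? ·: vv|Vv
V/I-2 ? ·: vv|Vv
V/II-1 ? I-1×I-2: vv|Vv|VV
V/II-2 un I-1×I-2: vv
⇒ V over [I-1,I-2,II-1,II-2]: 8 consistent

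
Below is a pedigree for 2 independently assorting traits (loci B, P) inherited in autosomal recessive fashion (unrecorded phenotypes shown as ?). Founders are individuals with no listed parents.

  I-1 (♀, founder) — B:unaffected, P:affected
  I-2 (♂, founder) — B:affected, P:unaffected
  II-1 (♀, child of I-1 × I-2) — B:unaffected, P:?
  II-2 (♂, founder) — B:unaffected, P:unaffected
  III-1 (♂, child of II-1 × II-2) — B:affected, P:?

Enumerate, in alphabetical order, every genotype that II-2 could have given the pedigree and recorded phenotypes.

B/I-1 un ·: BB|Bb
B/I-2 aff ·: bb
B/II-1 un I-1×I-2: Bb
B/II-2 un ·: Bb
B/III-1 aff II-1×II-2: bb
⇒ B over [I-1,I-2,II-1,II-2,III-1]: 2 consistent
P/I-1 aff ·: pp
P/I-2 un ·: PP|Pp
P/II-1 ? I-1×I-2: Pp|pp
P/II-2 un ·: PP|Pp
P/III-1 ? II-1×II-2: PP|Pp|pp
⇒ P over [I-1,I-2,II-1,II-2,III-1]: 13 consistent

II-2 ∈ {Bb PP, Bb Pp}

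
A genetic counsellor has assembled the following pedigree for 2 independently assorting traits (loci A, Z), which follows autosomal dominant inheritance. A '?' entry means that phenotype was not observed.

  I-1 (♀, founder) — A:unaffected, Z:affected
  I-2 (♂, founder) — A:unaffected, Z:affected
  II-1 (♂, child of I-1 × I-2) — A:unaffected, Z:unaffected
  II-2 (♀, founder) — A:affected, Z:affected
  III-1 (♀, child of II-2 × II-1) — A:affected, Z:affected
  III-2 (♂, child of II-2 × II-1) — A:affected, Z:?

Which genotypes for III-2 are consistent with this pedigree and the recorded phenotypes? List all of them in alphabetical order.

A/I-1 un ·: aa
A/I-2 un ·: aa
A/II-1 un I-1×I-2: aa
A/II-2 aff ·: Aa|AA
A/III-1 aff II-2×II-1: Aa
A/III-2 aff II-2×II-1: Aa
⇒ A over [I-1,I-2,II-1,II-2,III-1,III-2]: 2 consistent
Z/I-1 aff ·: Zz
Z/I-2 aff ·: Zz
Z/II-1 un I-1×I-2: zz
Z/II-2 aff ·: Zz|ZZ
Z/III-1 aff II-2×II-1: Zz
Z/III-2 ? II-2×II-1: zz|Zz
⇒ Z over [I-1,I-2,II-1,II-2,III-1,III-2]: 3 consistent

III-2 ∈ {Aa Zz, Aa zz}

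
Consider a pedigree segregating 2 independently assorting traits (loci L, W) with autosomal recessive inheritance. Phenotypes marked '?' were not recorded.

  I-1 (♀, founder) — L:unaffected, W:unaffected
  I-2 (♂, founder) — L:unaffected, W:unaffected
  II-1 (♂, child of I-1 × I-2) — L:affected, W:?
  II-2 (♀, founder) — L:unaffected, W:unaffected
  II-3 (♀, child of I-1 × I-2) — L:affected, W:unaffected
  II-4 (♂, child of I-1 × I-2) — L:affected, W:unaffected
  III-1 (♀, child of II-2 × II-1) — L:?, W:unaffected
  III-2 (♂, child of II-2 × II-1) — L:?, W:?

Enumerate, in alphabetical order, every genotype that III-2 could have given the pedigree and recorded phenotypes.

L/I-1 un ·: Ll
L/I-2 un ·: Ll
L/II-1 aff I-1×I-2: ll
L/II-2 un ·: LL|Ll
L/II-3 aff I-1×I-2: ll
L/II-4 aff I-1×I-2: ll
L/III-1 ? II-2×II-1: Ll|ll
L/III-2 ? II-2×II-1: Ll|ll
⇒ L over [I-1,I-2,II-1,II-2,II-3,II-4,III-1,III-2]: 5 consistent
W/I-1 un ·: WW|Ww
W/I-2 un ·: WW|Ww
W/II-1 ? I-1×I-2: WW|Ww|ww
W/II-2 un ·: WW|Ww
W/II-3 un I-1×I-2: WW|Ww
W/II-4 un I-1×I-2: WW|Ww
W/III-1 un II-2×II-1: WW|Ww
W/III-2 ? II-2×II-1: WW|Ww|ww
⇒ W over [I-1,I-2,II-1,II-2,II-3,II-4,III-1,III-2]: 197 consistent

III-2 ∈ {Ll WW, Ll Ww, Ll ww, ll WW, ll Ww, ll ww}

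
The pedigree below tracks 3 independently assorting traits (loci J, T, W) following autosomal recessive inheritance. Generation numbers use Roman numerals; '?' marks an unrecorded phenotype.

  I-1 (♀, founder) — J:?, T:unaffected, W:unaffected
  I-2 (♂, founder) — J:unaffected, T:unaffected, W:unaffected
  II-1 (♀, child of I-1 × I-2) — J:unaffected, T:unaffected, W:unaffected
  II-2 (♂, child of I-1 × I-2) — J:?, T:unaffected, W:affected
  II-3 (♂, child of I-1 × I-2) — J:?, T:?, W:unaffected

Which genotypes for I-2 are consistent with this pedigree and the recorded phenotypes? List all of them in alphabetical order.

I-2 ∈ {JJ TT Ww, JJ Tt Ww, Jj TT Ww, Jj Tt Ww}

J/I-1 ? ·: JJ|Jj|jj
J/I-2 un ·: JJ|Jj
J/II-1 un I-1×I-2: JJ|Jj
J/II-2 ? I-1×I-2: JJ|Jj|jj
J/II-3 ? I-1×I-2: JJ|Jj|jj
⇒ J over [I-1,I-2,II-1,II-2,II-3]: 40 consistent
T/I-1 un ·: TT|Tt
T/I-2 un ·: TT|Tt
T/II-1 un I-1×I-2: TT|Tt
T/II-2 un I-1×I-2: TT|Tt
T/II-3 ? I-1×I-2: TT|Tt|tt
⇒ T over [I-1,I-2,II-1,II-2,II-3]: 29 consistent
W/I-1 un ·: Ww
W/I-2 un ·: Ww
W/II-1 un I-1×I-2: WW|Ww
W/II-2 aff I-1×I-2: ww
W/II-3 un I-1×I-2: WW|Ww
⇒ W over [I-1,I-2,II-1,II-2,II-3]: 4 consistent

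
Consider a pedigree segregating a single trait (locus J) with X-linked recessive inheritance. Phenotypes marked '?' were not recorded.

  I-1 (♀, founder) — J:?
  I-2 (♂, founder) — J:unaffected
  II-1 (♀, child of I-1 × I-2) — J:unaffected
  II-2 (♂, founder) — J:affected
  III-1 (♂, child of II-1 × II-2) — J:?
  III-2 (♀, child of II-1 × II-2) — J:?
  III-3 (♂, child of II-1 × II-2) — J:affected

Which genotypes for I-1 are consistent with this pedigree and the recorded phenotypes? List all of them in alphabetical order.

J/I-1 ? ·: X^JX^j|X^jX^j
J/I-2 un ·: X^JY
J/II-1 un I-1×I-2: X^JX^j
J/II-2 aff ·: X^jY
J/III-1 ? II-1×II-2: X^JY|X^jY
J/III-2 ? II-1×II-2: X^JX^j|X^jX^j
J/III-3 aff II-1×II-2: X^jY
⇒ J over [I-1,I-2,II-1,II-2,III-1,III-2,III-3]: 8 consistent

I-1 ∈ {X^JX^j, X^jX^j}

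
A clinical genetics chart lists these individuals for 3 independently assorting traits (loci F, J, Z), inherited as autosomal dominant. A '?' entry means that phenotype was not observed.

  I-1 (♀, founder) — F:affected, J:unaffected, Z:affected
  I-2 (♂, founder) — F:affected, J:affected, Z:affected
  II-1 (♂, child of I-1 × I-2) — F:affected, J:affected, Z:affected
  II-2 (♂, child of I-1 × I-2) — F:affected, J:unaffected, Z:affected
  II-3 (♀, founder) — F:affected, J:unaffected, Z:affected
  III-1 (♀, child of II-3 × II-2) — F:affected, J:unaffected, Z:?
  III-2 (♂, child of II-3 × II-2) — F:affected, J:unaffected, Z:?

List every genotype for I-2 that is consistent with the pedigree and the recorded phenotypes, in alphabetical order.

I-2 ∈ {FF Jj ZZ, FF Jj Zz, Ff Jj ZZ, Ff Jj Zz}

F/I-1 aff ·: Ff|FF
F/I-2 aff ·: Ff|FF
F/II-1 aff I-1×I-2: Ff|FF
F/II-2 aff I-1×I-2: Ff|FF
F/II-3 aff ·: Ff|FF
F/III-1 aff II-3×II-2: Ff|FF
F/III-2 aff II-3×II-2: Ff|FF
⇒ F over [I-1,I-2,II-1,II-2,II-3,III-1,III-2]: 83 consistent
J/I-1 un ·: jj
J/I-2 aff ·: Jj
J/II-1 aff I-1×I-2: Jj
J/II-2 un I-1×I-2: jj
J/II-3 un ·: jj
J/III-1 un II-3×II-2: jj
J/III-2 un II-3×II-2: jj
⇒ J over [I-1,I-2,II-1,II-2,II-3,III-1,III-2]: 1 consistent
Z/I-1 aff ·: Zz|ZZ
Z/I-2 aff ·: Zz|ZZ
Z/II-1 aff I-1×I-2: Zz|ZZ
Z/II-2 aff I-1×I-2: Zz|ZZ
Z/II-3 aff ·: Zz|ZZ
Z/III-1 ? II-3×II-2: zz|Zz|ZZ
Z/III-2 ? II-3×II-2: zz|Zz|ZZ
⇒ Z over [I-1,I-2,II-1,II-2,II-3,III-1,III-2]: 113 consistent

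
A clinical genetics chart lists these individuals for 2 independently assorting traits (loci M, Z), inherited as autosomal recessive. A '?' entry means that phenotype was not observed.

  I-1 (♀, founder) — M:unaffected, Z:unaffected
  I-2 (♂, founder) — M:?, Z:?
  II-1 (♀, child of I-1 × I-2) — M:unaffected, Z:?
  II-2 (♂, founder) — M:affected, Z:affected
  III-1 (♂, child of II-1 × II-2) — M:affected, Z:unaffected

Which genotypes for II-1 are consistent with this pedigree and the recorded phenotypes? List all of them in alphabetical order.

II-1 ∈ {Mm ZZ, Mm Zz}

M/I-1 un ·: MM|Mm
M/I-2 ? ·: MM|Mm|mm
M/II-1 un I-1×I-2: Mm
M/II-2 aff ·: mm
M/III-1 aff II-1×II-2: mm
⇒ M over [I-1,I-2,II-1,II-2,III-1]: 5 consistent
Z/I-1 un ·: ZZ|Zz
Z/I-2 ? ·: ZZ|Zz|zz
Z/II-1 ? I-1×I-2: ZZ|Zz
Z/II-2 aff ·: zz
Z/III-1 un II-1×II-2: Zz
⇒ Z over [I-1,I-2,II-1,II-2,III-1]: 9 consistent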